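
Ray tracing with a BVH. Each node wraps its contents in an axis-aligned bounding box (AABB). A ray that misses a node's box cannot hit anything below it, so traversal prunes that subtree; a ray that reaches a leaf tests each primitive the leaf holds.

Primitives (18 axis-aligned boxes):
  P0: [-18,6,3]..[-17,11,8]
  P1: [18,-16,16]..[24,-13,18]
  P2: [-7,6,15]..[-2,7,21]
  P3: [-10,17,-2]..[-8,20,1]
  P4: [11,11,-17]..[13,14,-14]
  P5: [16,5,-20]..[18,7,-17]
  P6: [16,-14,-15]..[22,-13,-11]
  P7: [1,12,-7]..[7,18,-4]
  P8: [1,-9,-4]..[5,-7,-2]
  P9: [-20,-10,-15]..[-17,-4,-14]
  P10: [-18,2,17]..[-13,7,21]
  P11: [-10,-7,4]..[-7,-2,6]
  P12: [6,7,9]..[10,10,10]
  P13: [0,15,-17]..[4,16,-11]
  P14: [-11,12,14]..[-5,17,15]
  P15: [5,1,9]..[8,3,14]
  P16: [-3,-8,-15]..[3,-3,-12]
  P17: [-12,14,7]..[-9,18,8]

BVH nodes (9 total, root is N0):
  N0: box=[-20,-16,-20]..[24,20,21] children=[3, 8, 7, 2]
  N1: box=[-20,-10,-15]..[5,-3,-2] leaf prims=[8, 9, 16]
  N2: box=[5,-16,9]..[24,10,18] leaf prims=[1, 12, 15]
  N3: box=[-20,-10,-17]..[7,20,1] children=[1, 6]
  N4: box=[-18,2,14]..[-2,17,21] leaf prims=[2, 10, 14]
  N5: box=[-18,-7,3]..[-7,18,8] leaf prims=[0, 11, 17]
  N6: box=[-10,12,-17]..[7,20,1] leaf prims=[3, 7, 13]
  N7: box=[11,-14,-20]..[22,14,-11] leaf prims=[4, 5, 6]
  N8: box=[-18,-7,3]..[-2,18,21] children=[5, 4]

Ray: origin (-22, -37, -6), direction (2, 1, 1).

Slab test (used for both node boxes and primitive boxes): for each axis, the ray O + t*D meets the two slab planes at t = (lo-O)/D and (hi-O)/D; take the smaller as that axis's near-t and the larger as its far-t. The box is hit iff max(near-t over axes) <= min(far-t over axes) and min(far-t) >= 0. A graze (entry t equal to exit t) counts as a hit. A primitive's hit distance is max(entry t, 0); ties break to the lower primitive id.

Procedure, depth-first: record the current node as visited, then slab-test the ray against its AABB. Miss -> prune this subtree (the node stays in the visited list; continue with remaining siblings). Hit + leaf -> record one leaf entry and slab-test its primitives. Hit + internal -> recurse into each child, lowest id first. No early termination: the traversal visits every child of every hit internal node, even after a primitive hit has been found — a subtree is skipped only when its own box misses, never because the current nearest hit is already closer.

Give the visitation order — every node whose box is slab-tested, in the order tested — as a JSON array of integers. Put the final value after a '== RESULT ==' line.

Traverse from the root:
N0 x:[1,23] y:[21,57] z:[-14,27] -> hit [21,23], descend [2, 3, 7, 8]
  N2 x:[27/2,23] y:[21,47] z:[15,24] -> hit [21,23] leaf, test {P1@t=22, P12(miss), P15(miss)}
  N3 x:[1,29/2] y:[27,57] z:[-11,7] -> miss, prune
  N7 x:[33/2,22] y:[23,51] z:[-14,-5] -> miss, prune
  N8 x:[2,10] y:[30,55] z:[9,27] -> miss, prune

order=[0, 2, 3, 7, 8]  |boxes|=5  |leaves|=1  hit=P1

== RESULT ==
[0, 2, 3, 7, 8]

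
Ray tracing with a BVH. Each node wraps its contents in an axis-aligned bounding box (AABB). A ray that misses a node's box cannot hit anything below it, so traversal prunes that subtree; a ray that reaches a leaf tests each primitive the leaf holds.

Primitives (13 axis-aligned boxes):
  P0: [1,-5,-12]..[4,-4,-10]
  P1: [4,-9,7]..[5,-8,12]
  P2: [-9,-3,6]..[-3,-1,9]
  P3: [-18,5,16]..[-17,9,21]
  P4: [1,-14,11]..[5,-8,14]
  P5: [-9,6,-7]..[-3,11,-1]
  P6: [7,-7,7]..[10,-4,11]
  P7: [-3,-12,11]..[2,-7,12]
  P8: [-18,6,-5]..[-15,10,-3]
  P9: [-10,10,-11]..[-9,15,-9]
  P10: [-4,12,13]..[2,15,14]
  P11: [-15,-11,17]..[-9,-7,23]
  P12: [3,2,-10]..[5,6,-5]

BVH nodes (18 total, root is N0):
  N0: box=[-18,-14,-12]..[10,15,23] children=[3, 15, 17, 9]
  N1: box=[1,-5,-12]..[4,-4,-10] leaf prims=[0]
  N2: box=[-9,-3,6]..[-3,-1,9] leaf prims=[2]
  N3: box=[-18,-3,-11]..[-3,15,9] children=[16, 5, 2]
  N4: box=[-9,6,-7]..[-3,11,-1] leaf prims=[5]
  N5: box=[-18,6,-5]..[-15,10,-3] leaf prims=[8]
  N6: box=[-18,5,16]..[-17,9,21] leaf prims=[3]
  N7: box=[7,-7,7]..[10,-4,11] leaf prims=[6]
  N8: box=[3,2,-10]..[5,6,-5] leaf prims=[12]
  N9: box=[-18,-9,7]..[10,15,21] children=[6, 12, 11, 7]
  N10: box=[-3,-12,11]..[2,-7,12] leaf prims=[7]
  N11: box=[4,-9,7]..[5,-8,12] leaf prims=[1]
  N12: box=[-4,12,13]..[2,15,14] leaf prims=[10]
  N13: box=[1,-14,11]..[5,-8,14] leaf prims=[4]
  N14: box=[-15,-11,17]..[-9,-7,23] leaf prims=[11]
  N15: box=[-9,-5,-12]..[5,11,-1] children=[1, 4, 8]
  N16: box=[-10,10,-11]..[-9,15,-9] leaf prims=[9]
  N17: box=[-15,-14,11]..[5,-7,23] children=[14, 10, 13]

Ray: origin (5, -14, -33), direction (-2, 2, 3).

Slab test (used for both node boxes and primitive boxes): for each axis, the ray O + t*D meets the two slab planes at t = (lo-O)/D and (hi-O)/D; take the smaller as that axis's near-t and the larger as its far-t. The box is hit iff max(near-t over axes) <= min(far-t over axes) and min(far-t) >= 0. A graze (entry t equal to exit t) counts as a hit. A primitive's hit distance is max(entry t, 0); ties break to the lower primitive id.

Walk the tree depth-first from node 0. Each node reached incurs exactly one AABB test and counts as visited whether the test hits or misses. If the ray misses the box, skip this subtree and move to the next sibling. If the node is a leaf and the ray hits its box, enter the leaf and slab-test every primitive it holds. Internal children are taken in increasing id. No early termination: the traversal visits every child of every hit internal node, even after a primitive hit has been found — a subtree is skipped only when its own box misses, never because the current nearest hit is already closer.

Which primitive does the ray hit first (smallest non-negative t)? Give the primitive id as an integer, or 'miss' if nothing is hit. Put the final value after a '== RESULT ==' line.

Walk:
N0 x:[-5/2,23/2] y:[0,29/2] z:[7,56/3] -> hit [7,23/2], descend [3, 9, 15, 17]
  N3 x:[4,23/2] y:[11/2,29/2] z:[22/3,14] -> hit [22/3,23/2], descend [2, 5, 16]
    N2 x:[4,7] y:[11/2,13/2] z:[13,14] -> miss, prune
    N5 x:[10,23/2] y:[10,12] z:[28/3,10] -> hit [10,10] leaf, test {P8@t=10}
    N16 x:[7,15/2] y:[12,29/2] z:[22/3,8] -> miss, prune
  N9 x:[-5/2,23/2] y:[5/2,29/2] z:[40/3,18] -> miss, prune
  N15 x:[0,7] y:[9/2,25/2] z:[7,32/3] -> hit [7,7], descend [1, 4, 8]
    N1 x:[1/2,2] y:[9/2,5] z:[7,23/3] -> miss, prune
    N4 x:[4,7] y:[10,25/2] z:[26/3,32/3] -> miss, prune
    N8 x:[0,1] y:[8,10] z:[23/3,28/3] -> miss, prune
  N17 x:[0,10] y:[0,7/2] z:[44/3,56/3] -> miss, prune

11 AABB tests over nodes [0, 3, 2, 5, 16, 9, 15, 1, 4, 8, 17]; 1 leaf entered; closest P8.

== RESULT ==
8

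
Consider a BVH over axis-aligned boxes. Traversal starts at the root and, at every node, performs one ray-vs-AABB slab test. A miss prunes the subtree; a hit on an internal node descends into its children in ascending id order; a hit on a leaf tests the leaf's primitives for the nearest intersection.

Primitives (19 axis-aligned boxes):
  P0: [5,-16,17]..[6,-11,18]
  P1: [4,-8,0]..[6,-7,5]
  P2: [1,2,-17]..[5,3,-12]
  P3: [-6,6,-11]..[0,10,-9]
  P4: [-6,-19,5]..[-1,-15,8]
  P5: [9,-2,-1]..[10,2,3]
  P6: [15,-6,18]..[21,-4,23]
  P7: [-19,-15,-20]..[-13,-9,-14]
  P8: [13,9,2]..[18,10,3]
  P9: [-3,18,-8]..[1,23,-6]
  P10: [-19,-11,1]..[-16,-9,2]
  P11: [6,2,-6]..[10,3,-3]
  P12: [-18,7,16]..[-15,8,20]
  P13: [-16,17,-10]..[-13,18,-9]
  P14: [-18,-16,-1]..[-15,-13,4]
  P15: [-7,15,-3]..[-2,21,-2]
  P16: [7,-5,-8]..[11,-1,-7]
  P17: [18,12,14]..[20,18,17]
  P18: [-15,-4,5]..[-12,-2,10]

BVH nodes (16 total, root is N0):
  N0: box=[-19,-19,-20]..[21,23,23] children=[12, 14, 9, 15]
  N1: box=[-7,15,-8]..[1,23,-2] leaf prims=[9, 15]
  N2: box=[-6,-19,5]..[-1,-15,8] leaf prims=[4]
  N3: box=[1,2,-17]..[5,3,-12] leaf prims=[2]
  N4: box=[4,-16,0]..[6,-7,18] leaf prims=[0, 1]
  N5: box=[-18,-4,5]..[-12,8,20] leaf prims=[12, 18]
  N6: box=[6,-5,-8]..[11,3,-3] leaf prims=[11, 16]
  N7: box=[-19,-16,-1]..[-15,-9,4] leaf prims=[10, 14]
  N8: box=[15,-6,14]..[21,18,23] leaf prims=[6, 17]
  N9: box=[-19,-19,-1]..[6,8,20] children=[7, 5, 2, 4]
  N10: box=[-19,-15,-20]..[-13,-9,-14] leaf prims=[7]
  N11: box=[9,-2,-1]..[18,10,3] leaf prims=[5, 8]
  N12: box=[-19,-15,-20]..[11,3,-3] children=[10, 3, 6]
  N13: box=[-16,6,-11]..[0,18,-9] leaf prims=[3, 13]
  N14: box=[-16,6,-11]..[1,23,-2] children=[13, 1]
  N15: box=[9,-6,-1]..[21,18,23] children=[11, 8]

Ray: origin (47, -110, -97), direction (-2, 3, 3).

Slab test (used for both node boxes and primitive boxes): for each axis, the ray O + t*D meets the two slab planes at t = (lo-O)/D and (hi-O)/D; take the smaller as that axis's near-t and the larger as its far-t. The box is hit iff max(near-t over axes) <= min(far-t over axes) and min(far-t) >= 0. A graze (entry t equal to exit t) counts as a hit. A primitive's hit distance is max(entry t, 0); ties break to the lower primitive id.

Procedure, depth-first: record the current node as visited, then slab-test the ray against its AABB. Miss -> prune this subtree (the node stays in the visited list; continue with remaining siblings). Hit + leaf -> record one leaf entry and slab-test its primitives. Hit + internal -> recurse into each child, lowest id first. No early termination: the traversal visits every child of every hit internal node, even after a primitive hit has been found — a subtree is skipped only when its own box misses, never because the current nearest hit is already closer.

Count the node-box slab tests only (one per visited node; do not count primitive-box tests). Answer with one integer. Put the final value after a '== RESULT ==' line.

Trace the traversal:
N0 x:[13,33] y:[91/3,133/3] z:[77/3,40] -> hit [91/3,33], descend [9, 12, 14, 15]
  N9 x:[41/2,33] y:[91/3,118/3] z:[32,39] -> hit [32,33], descend [2, 4, 5, 7]
    N2 x:[24,53/2] y:[91/3,95/3] z:[34,35] -> miss, prune
    N4 x:[41/2,43/2] y:[94/3,103/3] z:[97/3,115/3] -> miss, prune
    N5 x:[59/2,65/2] y:[106/3,118/3] z:[34,39] -> miss, prune
    N7 x:[31,33] y:[94/3,101/3] z:[32,101/3] -> hit [32,33] leaf, test {P10@t=33, P14@t=32}
  N12 x:[18,33] y:[95/3,113/3] z:[77/3,94/3] -> miss, prune
  N14 x:[23,63/2] y:[116/3,133/3] z:[86/3,95/3] -> miss, prune
  N15 x:[13,19] y:[104/3,128/3] z:[32,40] -> miss, prune

9 AABB tests over nodes [0, 9, 2, 4, 5, 7, 12, 14, 15]; 1 leaf entered; closest P14.

== RESULT ==
9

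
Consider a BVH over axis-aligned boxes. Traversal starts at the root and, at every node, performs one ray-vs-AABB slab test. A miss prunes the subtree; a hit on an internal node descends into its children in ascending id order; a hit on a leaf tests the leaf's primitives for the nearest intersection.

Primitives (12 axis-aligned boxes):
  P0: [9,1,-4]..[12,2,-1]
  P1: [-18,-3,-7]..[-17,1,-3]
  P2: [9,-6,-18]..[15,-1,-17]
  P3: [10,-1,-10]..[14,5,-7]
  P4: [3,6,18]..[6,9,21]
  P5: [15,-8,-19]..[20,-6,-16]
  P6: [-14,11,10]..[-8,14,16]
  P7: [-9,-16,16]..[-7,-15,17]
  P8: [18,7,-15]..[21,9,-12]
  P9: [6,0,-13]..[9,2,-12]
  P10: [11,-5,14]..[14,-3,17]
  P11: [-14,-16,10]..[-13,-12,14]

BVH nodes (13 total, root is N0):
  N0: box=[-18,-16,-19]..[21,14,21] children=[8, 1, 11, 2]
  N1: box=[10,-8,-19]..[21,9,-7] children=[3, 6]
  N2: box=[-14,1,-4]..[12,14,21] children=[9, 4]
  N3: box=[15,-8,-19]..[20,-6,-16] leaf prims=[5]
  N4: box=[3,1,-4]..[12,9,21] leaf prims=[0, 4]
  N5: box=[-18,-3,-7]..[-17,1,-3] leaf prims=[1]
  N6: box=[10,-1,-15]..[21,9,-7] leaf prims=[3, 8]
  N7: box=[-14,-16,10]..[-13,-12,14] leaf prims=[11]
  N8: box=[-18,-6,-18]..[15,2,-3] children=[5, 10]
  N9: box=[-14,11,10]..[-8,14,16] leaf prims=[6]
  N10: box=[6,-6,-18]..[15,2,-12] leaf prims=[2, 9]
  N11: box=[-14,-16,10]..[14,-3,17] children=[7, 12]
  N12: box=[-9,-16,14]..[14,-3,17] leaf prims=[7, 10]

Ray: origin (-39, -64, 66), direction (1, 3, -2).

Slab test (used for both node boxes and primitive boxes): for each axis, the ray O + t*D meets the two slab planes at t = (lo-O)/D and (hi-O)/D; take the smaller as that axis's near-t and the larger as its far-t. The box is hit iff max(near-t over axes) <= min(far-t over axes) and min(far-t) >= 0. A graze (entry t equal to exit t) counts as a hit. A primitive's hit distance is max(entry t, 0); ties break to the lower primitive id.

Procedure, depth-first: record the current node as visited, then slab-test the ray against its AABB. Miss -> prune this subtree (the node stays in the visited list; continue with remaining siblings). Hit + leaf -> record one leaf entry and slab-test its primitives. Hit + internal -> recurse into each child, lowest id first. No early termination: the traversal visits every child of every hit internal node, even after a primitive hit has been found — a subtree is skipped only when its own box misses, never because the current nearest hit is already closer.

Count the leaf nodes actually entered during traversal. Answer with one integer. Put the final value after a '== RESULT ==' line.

Traverse from the root:
N0 x:[21,60] y:[16,26] z:[45/2,85/2] -> hit [45/2,26], descend [1, 2, 8, 11]
  N1 x:[49,60] y:[56/3,73/3] z:[73/2,85/2] -> miss, prune
  N2 x:[25,51] y:[65/3,26] z:[45/2,35] -> hit [25,26], descend [4, 9]
    N4 x:[42,51] y:[65/3,73/3] z:[45/2,35] -> miss, prune
    N9 x:[25,31] y:[25,26] z:[25,28] -> hit [25,26] leaf, test {P6@t=25}
  N8 x:[21,54] y:[58/3,22] z:[69/2,42] -> miss, prune
  N11 x:[25,53] y:[16,61/3] z:[49/2,28] -> miss, prune

Visited [0, 1, 2, 4, 9, 8, 11]. Tests: 7 box, 1 leaf. Nearest: P6.

== RESULT ==
1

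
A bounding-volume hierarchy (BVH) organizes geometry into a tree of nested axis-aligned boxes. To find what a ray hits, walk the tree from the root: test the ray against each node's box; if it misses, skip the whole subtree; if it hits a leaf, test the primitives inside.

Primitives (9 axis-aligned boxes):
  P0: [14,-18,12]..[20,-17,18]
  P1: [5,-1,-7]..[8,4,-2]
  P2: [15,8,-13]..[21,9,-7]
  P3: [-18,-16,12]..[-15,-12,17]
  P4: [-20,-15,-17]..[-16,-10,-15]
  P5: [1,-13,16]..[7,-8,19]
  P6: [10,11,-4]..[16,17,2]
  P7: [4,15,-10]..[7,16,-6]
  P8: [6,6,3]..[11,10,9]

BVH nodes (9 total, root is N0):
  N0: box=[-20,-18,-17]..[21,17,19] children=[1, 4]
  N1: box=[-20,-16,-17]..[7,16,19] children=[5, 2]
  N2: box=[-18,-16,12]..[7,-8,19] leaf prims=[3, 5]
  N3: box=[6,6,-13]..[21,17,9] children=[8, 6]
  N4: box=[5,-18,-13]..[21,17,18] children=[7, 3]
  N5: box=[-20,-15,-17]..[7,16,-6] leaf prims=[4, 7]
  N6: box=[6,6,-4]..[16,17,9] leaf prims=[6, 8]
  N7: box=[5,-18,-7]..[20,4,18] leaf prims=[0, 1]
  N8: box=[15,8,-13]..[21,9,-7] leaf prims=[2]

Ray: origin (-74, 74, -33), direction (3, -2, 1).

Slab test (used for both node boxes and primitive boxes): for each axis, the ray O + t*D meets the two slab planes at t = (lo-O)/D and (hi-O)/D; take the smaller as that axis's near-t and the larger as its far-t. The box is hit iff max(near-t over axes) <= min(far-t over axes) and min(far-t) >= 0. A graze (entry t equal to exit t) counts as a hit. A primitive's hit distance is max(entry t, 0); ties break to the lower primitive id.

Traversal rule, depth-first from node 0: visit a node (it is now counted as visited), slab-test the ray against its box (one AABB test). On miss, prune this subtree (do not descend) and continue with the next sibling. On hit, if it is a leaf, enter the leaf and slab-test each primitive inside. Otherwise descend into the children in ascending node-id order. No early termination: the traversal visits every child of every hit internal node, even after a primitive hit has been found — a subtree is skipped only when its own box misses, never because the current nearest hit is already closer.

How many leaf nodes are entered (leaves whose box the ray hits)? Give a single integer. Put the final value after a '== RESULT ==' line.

Traverse from the root:
N0 x:[18,95/3] y:[57/2,46] z:[16,52] -> hit [57/2,95/3], descend [1, 4]
  N1 x:[18,27] y:[29,45] z:[16,52] -> miss, prune
  N4 x:[79/3,95/3] y:[57/2,46] z:[20,51] -> hit [57/2,95/3], descend [3, 7]
    N3 x:[80/3,95/3] y:[57/2,34] z:[20,42] -> hit [57/2,95/3], descend [6, 8]
      N6 x:[80/3,30] y:[57/2,34] z:[29,42] -> hit [29,30] leaf, test {P6@t=29, P8(miss)}
      N8 x:[89/3,95/3] y:[65/2,33] z:[20,26] -> miss, prune
    N7 x:[79/3,94/3] y:[35,46] z:[26,51] -> miss, prune

7 AABB tests over nodes [0, 1, 4, 3, 6, 8, 7]; 1 leaf entered; closest P6.

== RESULT ==
1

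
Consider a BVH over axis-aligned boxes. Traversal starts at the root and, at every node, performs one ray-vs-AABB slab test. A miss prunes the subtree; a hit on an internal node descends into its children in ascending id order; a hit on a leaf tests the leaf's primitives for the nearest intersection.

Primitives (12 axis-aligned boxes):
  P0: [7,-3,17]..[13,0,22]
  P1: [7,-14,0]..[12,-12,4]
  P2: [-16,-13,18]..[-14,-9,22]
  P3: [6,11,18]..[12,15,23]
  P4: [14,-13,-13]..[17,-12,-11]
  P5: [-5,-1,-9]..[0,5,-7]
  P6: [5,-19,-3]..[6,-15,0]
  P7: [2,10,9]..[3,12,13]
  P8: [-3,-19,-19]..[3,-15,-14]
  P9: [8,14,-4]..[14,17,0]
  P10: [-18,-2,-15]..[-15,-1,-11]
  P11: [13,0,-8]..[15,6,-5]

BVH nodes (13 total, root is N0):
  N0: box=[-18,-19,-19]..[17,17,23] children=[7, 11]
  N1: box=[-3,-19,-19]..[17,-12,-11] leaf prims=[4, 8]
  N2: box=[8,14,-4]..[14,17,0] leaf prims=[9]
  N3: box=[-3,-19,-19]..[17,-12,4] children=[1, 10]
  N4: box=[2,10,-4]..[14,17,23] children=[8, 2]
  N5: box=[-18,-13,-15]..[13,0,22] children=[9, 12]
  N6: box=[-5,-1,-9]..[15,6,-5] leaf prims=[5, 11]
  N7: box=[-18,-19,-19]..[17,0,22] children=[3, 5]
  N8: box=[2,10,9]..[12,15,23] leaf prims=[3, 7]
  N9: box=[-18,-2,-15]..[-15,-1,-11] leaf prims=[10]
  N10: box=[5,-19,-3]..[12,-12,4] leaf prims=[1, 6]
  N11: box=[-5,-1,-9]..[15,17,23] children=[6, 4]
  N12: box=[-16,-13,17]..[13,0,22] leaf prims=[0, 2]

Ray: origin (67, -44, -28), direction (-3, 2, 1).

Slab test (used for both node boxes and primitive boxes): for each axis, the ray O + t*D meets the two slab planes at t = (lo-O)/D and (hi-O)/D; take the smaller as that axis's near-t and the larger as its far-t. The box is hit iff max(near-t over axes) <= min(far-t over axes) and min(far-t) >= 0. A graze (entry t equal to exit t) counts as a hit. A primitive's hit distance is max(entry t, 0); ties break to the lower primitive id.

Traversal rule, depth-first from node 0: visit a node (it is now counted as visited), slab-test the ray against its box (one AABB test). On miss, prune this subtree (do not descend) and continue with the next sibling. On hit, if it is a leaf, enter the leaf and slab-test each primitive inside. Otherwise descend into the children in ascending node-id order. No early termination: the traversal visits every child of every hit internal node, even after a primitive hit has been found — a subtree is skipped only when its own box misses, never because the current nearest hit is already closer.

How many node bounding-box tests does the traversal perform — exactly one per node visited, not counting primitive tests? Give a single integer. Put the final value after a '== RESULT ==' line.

Traverse from the root:
N0 x:[50/3,85/3] y:[25/2,61/2] z:[9,51] -> hit [50/3,85/3], descend [7, 11]
  N7 x:[50/3,85/3] y:[25/2,22] z:[9,50] -> hit [50/3,22], descend [3, 5]
    N3 x:[50/3,70/3] y:[25/2,16] z:[9,32] -> miss, prune
    N5 x:[18,85/3] y:[31/2,22] z:[13,50] -> hit [18,22], descend [9, 12]
      N9 x:[82/3,85/3] y:[21,43/2] z:[13,17] -> miss, prune
      N12 x:[18,83/3] y:[31/2,22] z:[45,50] -> miss, prune
  N11 x:[52/3,24] y:[43/2,61/2] z:[19,51] -> hit [43/2,24], descend [4, 6]
    N4 x:[53/3,65/3] y:[27,61/2] z:[24,51] -> miss, prune
    N6 x:[52/3,24] y:[43/2,25] z:[19,23] -> hit [43/2,23] leaf, test {P5(miss), P11(miss)}

9 AABB tests over nodes [0, 7, 3, 5, 9, 12, 11, 4, 6]; 1 leaf entered; closest miss.

== RESULT ==
9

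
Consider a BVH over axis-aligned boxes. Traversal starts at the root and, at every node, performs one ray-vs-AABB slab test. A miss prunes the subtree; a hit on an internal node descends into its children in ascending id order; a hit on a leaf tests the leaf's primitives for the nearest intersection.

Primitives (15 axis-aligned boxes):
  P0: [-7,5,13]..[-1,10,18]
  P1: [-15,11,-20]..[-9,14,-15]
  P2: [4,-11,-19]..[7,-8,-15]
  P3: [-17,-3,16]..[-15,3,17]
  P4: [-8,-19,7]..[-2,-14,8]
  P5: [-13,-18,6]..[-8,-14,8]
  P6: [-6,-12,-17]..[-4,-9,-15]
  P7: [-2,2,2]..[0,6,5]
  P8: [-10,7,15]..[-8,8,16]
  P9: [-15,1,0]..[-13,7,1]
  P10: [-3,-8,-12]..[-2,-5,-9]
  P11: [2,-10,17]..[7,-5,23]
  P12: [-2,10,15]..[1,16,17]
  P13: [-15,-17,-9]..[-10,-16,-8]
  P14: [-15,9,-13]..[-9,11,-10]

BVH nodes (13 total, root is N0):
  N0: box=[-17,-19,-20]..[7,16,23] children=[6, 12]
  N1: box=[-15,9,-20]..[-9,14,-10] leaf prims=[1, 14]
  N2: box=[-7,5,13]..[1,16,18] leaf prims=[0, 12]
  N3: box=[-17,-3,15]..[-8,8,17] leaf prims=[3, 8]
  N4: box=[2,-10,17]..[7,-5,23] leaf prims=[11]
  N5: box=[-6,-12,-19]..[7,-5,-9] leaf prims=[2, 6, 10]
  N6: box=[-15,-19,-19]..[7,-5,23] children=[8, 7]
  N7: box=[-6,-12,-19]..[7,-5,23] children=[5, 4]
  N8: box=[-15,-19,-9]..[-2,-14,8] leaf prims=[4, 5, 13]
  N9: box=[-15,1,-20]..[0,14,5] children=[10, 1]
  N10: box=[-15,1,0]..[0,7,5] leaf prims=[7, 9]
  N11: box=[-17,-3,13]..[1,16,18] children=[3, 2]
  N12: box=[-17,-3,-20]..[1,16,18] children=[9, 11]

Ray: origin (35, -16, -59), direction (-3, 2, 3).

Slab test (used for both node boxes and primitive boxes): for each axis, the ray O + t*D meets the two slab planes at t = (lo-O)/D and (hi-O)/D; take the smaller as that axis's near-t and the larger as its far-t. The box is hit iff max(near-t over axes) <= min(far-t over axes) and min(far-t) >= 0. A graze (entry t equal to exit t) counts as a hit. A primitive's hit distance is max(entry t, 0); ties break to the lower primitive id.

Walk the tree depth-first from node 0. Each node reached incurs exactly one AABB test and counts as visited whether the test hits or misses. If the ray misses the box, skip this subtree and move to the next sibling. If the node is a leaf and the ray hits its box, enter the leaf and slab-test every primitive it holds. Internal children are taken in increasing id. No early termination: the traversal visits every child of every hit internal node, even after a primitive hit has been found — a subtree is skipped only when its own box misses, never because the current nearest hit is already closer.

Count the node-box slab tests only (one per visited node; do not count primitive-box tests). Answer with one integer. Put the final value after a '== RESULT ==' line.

Traverse from the root:
N0 x:[28/3,52/3] y:[-3/2,16] z:[13,82/3] -> hit [13,16], descend [6, 12]
  N6 x:[28/3,50/3] y:[-3/2,11/2] z:[40/3,82/3] -> miss, prune
  N12 x:[34/3,52/3] y:[13/2,16] z:[13,77/3] -> hit [13,16], descend [9, 11]
    N9 x:[35/3,50/3] y:[17/2,15] z:[13,64/3] -> hit [13,15], descend [1, 10]
      N1 x:[44/3,50/3] y:[25/2,15] z:[13,49/3] -> hit [44/3,15] leaf, test {P1@t=44/3, P14(miss)}
      N10 x:[35/3,50/3] y:[17/2,23/2] z:[59/3,64/3] -> miss, prune
    N11 x:[34/3,52/3] y:[13/2,16] z:[24,77/3] -> miss, prune

Visited [0, 6, 12, 9, 1, 10, 11]. Tests: 7 box, 1 leaf. Nearest: P1.

== RESULT ==
7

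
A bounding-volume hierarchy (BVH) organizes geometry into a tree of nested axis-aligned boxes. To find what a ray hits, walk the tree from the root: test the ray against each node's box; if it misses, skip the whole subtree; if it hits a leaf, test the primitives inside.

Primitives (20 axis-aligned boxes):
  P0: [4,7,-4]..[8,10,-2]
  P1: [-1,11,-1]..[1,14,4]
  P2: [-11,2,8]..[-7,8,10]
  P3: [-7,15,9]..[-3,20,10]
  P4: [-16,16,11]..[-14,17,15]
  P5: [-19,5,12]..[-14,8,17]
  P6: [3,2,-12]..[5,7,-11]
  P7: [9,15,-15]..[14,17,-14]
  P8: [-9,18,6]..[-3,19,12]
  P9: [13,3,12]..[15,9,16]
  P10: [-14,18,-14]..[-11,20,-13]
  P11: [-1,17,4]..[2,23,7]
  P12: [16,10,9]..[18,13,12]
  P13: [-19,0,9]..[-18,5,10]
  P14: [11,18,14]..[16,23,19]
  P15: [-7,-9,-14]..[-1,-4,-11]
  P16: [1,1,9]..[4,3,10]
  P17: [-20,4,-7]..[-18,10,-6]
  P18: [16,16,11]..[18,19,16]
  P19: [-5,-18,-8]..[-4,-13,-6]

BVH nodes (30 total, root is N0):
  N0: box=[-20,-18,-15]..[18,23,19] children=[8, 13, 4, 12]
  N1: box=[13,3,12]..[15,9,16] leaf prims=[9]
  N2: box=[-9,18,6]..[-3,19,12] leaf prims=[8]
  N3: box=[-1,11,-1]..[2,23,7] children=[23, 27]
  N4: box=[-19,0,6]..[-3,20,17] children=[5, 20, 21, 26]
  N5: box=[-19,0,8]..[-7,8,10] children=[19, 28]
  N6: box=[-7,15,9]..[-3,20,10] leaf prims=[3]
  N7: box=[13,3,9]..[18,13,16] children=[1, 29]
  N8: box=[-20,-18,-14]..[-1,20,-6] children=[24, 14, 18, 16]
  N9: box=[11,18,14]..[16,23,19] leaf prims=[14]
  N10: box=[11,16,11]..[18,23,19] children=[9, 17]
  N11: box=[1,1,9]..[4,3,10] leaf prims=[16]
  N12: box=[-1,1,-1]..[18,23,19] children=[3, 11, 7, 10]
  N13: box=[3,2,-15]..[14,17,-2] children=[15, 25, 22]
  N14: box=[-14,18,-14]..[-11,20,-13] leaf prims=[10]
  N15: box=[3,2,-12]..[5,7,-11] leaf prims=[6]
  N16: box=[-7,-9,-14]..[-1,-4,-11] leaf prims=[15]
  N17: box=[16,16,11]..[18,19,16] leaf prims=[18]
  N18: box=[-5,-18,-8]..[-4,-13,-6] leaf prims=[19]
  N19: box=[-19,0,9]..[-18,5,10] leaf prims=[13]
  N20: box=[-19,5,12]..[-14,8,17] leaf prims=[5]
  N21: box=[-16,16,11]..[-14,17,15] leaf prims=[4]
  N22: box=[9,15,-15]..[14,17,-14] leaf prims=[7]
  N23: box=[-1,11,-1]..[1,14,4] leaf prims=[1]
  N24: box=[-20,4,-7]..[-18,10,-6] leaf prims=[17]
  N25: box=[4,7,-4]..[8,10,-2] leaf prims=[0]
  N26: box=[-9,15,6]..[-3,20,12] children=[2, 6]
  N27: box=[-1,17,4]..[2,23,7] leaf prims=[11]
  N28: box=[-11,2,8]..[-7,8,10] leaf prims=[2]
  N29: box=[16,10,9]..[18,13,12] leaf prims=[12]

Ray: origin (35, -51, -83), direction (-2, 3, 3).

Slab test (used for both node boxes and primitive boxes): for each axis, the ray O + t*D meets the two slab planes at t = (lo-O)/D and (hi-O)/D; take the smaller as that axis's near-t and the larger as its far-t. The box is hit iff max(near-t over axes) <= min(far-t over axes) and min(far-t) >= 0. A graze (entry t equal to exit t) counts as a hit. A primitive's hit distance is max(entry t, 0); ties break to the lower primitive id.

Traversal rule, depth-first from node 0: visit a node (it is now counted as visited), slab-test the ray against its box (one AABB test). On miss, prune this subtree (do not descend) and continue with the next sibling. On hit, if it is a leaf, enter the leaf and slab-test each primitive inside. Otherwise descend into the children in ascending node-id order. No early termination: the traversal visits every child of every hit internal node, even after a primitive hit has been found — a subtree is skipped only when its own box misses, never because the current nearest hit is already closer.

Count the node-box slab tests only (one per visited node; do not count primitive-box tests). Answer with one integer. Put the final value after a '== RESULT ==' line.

Walk:
N0 x:[17/2,55/2] y:[11,74/3] z:[68/3,34] -> hit [68/3,74/3], descend [4, 8, 12, 13]
  N4 x:[19,27] y:[17,71/3] z:[89/3,100/3] -> miss, prune
  N8 x:[18,55/2] y:[11,71/3] z:[23,77/3] -> hit [23,71/3], descend [14, 16, 18, 24]
    N14 x:[23,49/2] y:[23,71/3] z:[23,70/3] -> hit [23,70/3] leaf, test {P10@t=23}
    N16 x:[18,21] y:[14,47/3] z:[23,24] -> miss, prune
    N18 x:[39/2,20] y:[11,38/3] z:[25,77/3] -> miss, prune
    N24 x:[53/2,55/2] y:[55/3,61/3] z:[76/3,77/3] -> miss, prune
  N12 x:[17/2,18] y:[52/3,74/3] z:[82/3,34] -> miss, prune
  N13 x:[21/2,16] y:[53/3,68/3] z:[68/3,27] -> miss, prune

order=[0, 4, 8, 14, 16, 18, 24, 12, 13]  |boxes|=9  |leaves|=1  hit=P10

== RESULT ==
9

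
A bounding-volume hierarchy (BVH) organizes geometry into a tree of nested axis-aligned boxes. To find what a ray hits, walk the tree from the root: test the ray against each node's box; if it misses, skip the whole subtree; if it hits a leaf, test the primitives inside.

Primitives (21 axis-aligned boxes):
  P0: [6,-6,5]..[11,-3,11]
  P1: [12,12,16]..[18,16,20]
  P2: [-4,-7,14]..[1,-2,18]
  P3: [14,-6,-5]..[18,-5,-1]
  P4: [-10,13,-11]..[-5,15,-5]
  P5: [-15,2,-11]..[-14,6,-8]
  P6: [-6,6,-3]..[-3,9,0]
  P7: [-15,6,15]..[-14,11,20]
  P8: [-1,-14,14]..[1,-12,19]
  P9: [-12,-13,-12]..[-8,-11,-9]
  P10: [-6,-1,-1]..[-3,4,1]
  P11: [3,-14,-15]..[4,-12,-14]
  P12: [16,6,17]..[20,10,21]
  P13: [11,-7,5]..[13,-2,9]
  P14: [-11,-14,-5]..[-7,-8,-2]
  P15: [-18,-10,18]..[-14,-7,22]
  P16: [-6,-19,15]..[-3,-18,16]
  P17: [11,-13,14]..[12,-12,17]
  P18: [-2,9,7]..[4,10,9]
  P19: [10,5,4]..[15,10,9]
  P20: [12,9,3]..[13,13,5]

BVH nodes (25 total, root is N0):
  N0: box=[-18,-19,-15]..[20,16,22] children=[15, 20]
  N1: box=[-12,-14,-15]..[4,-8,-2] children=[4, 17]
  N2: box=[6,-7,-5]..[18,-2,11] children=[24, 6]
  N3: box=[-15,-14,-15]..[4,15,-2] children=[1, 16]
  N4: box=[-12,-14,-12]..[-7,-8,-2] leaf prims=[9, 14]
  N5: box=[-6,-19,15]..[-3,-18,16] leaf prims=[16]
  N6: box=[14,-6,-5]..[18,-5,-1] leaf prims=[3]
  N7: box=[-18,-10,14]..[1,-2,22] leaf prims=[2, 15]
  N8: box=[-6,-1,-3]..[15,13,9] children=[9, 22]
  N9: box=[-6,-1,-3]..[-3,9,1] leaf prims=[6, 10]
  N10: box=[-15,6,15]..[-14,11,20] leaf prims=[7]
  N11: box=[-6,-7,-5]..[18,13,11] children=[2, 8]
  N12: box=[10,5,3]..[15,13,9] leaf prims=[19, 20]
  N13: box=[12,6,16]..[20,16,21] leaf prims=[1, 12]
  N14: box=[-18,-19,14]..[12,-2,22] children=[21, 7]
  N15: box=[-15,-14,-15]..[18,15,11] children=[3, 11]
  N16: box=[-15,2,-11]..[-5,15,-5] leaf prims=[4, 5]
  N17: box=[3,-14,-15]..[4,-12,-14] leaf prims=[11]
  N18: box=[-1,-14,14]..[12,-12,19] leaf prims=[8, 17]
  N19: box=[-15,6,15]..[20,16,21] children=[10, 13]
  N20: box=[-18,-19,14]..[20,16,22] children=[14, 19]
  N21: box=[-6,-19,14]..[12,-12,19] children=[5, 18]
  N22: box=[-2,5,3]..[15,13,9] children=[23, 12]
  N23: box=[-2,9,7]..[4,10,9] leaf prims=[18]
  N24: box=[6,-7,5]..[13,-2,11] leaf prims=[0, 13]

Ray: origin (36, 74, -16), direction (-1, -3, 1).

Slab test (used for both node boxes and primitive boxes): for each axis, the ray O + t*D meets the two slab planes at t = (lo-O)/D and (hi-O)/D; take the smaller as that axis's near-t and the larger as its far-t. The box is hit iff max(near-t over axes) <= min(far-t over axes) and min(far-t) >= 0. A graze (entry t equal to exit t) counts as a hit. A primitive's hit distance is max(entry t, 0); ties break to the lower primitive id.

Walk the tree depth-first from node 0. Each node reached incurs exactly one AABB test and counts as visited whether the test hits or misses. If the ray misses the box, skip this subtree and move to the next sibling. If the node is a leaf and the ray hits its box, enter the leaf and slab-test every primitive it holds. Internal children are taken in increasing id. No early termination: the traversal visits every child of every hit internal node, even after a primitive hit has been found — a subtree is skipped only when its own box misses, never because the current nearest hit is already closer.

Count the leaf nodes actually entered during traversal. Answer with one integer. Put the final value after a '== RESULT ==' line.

Trace the traversal:
N0 x:[16,54] y:[58/3,31] z:[1,38] -> hit [58/3,31], descend [15, 20]
  N15 x:[18,51] y:[59/3,88/3] z:[1,27] -> hit [59/3,27], descend [3, 11]
    N3 x:[32,51] y:[59/3,88/3] z:[1,14] -> miss, prune
    N11 x:[18,42] y:[61/3,27] z:[11,27] -> hit [61/3,27], descend [2, 8]
      N2 x:[18,30] y:[76/3,27] z:[11,27] -> hit [76/3,27], descend [6, 24]
        N6 x:[18,22] y:[79/3,80/3] z:[11,15] -> miss, prune
        N24 x:[23,30] y:[76/3,27] z:[21,27] -> hit [76/3,27] leaf, test {P0@t=77/3, P13(miss)}
      N8 x:[21,42] y:[61/3,25] z:[13,25] -> hit [21,25], descend [9, 22]
        N9 x:[39,42] y:[65/3,25] z:[13,17] -> miss, prune
        N22 x:[21,38] y:[61/3,23] z:[19,25] -> hit [21,23], descend [12, 23]
          N12 x:[21,26] y:[61/3,23] z:[19,25] -> hit [21,23] leaf, test {P19@t=64/3, P20(miss)}
          N23 x:[32,38] y:[64/3,65/3] z:[23,25] -> miss, prune
  N20 x:[16,54] y:[58/3,31] z:[30,38] -> hit [30,31], descend [14, 19]
    N14 x:[24,54] y:[76/3,31] z:[30,38] -> hit [30,31], descend [7, 21]
      N7 x:[35,54] y:[76/3,28] z:[30,38] -> miss, prune
      N21 x:[24,42] y:[86/3,31] z:[30,35] -> hit [30,31], descend [5, 18]
        N5 x:[39,42] y:[92/3,31] z:[31,32] -> miss, prune
        N18 x:[24,37] y:[86/3,88/3] z:[30,35] -> miss, prune
    N19 x:[16,51] y:[58/3,68/3] z:[31,37] -> miss, prune

19 AABB tests over nodes [0, 15, 3, 11, 2, 6, 24, 8, 9, 22, 12, 23, 20, 14, 7, 21, 5, 18, 19]; 2 leaves entered; closest P19.

== RESULT ==
2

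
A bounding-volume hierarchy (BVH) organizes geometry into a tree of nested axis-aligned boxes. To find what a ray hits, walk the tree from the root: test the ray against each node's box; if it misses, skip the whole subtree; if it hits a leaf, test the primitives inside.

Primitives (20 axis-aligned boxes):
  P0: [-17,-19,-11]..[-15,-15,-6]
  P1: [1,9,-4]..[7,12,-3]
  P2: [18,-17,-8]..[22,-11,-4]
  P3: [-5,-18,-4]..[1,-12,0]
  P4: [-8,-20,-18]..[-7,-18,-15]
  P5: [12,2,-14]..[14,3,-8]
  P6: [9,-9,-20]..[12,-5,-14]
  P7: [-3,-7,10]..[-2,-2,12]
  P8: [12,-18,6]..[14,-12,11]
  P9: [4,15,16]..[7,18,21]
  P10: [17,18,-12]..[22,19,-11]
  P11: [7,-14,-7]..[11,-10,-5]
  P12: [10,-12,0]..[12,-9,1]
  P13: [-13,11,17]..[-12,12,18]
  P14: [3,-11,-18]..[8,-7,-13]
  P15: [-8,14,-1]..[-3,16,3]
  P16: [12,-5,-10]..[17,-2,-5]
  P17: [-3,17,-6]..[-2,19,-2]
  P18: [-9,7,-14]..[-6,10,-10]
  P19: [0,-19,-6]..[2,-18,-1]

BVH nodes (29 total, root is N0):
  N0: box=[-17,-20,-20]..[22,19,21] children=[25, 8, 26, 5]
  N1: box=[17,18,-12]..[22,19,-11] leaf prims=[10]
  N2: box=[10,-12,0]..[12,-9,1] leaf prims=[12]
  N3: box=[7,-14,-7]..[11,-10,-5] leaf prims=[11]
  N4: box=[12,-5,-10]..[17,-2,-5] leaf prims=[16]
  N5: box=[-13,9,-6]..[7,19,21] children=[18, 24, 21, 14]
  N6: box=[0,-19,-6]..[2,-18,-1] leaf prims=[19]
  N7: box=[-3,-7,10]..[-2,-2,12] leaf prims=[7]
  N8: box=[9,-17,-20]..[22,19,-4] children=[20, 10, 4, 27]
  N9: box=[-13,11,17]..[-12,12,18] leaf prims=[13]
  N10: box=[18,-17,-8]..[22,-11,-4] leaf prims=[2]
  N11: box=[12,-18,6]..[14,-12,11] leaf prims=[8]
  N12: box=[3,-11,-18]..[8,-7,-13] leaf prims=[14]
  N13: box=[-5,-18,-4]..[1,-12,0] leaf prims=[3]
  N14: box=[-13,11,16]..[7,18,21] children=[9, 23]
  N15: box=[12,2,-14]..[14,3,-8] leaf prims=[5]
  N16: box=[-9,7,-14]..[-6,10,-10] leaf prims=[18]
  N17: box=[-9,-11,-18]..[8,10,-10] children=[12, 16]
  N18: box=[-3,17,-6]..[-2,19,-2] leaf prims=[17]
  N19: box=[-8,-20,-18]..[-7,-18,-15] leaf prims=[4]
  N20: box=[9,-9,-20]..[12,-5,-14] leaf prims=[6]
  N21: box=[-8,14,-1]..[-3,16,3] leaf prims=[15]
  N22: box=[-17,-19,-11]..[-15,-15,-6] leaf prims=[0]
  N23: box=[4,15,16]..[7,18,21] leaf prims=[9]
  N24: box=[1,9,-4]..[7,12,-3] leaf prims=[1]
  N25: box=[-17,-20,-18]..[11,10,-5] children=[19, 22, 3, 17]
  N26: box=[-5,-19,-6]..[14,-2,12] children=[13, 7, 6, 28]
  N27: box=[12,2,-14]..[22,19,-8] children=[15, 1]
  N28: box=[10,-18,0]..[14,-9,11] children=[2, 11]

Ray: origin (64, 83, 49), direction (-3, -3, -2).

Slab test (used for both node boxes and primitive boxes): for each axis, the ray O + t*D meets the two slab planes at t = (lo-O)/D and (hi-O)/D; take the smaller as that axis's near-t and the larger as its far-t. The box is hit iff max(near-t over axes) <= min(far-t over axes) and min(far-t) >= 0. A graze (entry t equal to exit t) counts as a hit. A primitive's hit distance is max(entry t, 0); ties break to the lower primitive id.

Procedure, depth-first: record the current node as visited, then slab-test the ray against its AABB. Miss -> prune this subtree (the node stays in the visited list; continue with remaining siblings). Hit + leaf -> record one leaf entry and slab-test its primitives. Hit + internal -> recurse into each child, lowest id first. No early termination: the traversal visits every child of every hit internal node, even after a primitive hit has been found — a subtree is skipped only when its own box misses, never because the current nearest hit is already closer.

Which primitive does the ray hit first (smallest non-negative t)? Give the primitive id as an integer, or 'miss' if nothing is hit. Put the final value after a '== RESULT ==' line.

Traverse from the root:
N0 x:[14,27] y:[64/3,103/3] z:[14,69/2] -> hit [64/3,27], descend [5, 8, 25, 26]
  N5 x:[19,77/3] y:[64/3,74/3] z:[14,55/2] -> hit [64/3,74/3], descend [14, 18, 21, 24]
    N14 x:[19,77/3] y:[65/3,24] z:[14,33/2] -> miss, prune
    N18 x:[22,67/3] y:[64/3,22] z:[51/2,55/2] -> miss, prune
    N21 x:[67/3,24] y:[67/3,23] z:[23,25] -> hit [23,23] leaf, test {P15@t=23}
    N24 x:[19,21] y:[71/3,74/3] z:[26,53/2] -> miss, prune
  N8 x:[14,55/3] y:[64/3,100/3] z:[53/2,69/2] -> miss, prune
  N25 x:[53/3,27] y:[73/3,103/3] z:[27,67/2] -> hit [27,27], descend [3, 17, 19, 22]
    N3 x:[53/3,19] y:[31,97/3] z:[27,28] -> miss, prune
    N17 x:[56/3,73/3] y:[73/3,94/3] z:[59/2,67/2] -> miss, prune
    N19 x:[71/3,24] y:[101/3,103/3] z:[32,67/2] -> miss, prune
    N22 x:[79/3,27] y:[98/3,34] z:[55/2,30] -> miss, prune
  N26 x:[50/3,23] y:[85/3,34] z:[37/2,55/2] -> miss, prune

Visited [0, 5, 14, 18, 21, 24, 8, 25, 3, 17, 19, 22, 26]. Tests: 13 box, 1 leaf. Nearest: P15.

== RESULT ==
15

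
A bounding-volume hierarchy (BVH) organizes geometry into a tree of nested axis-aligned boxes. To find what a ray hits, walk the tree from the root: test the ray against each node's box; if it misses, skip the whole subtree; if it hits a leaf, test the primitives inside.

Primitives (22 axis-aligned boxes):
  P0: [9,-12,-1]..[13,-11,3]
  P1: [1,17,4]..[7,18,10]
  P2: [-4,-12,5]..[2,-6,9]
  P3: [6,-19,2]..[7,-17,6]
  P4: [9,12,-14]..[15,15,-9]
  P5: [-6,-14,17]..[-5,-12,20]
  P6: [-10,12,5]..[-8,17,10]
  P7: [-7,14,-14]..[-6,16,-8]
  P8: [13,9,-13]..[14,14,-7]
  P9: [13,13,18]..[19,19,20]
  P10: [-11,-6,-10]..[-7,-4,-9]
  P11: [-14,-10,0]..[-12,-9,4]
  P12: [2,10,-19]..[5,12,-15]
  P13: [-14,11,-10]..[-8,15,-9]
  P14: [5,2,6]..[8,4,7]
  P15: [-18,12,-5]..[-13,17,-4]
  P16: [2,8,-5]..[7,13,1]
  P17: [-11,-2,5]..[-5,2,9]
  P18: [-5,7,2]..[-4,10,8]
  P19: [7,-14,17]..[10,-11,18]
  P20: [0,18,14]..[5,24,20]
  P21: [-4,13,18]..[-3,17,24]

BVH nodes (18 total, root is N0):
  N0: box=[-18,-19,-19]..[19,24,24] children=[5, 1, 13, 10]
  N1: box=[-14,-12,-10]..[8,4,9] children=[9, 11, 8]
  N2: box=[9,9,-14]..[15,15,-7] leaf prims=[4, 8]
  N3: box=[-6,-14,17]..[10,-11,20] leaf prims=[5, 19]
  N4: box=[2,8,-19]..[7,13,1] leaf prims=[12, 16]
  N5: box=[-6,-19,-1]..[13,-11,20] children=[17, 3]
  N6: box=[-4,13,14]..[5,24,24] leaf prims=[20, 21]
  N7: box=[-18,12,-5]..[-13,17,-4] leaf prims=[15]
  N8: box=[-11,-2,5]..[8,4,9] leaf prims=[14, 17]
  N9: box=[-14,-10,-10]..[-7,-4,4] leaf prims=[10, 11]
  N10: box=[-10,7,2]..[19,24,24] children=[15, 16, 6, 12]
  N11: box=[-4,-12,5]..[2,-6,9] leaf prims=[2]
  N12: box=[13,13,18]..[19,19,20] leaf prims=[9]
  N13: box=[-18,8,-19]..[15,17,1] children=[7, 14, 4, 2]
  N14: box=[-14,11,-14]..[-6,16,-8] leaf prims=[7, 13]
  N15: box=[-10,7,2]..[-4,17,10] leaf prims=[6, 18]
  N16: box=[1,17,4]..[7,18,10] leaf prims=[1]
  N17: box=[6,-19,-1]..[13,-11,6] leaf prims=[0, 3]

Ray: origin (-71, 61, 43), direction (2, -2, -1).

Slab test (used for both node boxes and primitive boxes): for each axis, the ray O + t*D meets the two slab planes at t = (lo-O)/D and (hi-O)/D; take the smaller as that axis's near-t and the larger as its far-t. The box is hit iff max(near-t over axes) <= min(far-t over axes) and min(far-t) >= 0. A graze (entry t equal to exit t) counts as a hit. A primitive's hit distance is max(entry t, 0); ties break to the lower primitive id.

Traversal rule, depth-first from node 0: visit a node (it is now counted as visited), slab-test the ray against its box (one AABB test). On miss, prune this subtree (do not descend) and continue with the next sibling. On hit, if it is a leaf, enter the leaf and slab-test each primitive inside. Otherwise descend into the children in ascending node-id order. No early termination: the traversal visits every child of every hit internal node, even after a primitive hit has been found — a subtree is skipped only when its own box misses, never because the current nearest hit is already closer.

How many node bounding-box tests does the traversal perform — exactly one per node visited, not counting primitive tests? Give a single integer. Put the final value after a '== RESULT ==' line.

Traverse from the root:
N0 x:[53/2,45] y:[37/2,40] z:[19,62] -> hit [53/2,40], descend [1, 5, 10, 13]
  N1 x:[57/2,79/2] y:[57/2,73/2] z:[34,53] -> hit [34,73/2], descend [8, 9, 11]
    N8 x:[30,79/2] y:[57/2,63/2] z:[34,38] -> miss, prune
    N9 x:[57/2,32] y:[65/2,71/2] z:[39,53] -> miss, prune
    N11 x:[67/2,73/2] y:[67/2,73/2] z:[34,38] -> hit [34,73/2] leaf, test {P2@t=34}
  N5 x:[65/2,42] y:[36,40] z:[23,44] -> hit [36,40], descend [3, 17]
    N3 x:[65/2,81/2] y:[36,75/2] z:[23,26] -> miss, prune
    N17 x:[77/2,42] y:[36,40] z:[37,44] -> hit [77/2,40] leaf, test {P0(miss), P3@t=39}
  N10 x:[61/2,45] y:[37/2,27] z:[19,41] -> miss, prune
  N13 x:[53/2,43] y:[22,53/2] z:[42,62] -> miss, prune

order=[0, 1, 8, 9, 11, 5, 3, 17, 10, 13]  |boxes|=10  |leaves|=2  hit=P2

== RESULT ==
10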